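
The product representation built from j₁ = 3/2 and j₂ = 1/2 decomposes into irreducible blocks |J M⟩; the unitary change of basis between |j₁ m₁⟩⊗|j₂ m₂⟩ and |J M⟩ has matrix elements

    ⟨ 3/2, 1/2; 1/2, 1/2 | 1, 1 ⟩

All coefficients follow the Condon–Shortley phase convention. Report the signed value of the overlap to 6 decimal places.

-0.500000  (= −√(1/4))

√[3·1!2!0!/4! · 2!1!1!0!2!0!] = √(1)
  +(−1)^1/∏(1,0,0,0,2,0)! = -1/2  (running -1/2)
⟨..|..⟩ = √(1)·(-1/2) = -0.500000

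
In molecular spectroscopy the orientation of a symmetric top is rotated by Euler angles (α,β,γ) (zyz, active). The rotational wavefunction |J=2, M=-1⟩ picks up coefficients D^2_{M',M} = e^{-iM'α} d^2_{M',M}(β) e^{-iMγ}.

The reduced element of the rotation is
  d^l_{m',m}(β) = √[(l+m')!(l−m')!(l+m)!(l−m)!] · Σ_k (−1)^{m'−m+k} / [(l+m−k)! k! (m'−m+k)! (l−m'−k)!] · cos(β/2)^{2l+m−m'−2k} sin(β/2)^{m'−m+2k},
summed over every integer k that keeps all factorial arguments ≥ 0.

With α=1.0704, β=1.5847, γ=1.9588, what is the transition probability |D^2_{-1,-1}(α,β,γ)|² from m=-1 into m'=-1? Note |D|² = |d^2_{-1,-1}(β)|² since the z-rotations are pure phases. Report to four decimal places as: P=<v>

P=0.2568

First d^2_{-1,-1}(β=1.5847), then the phase factors e^{-i(-1)α} and e^{-i(-1)γ}:
c=cos(1.584700/2)=0.702174, s=sin(1.584700/2)=0.712005; N=√[1·6·1·6]=6.000000
k∈{0,1} keeps every argument non-negative
  k=0: (−1)^0·6.0000/(6)·0.7022^4·0.7120^0 = +0.243097
  k=1: (−1)^1·6.0000/(2)·0.7022^2·0.7120^2 = -0.749855
d^2_{-1,-1}(1.5847) = +0.243097 -0.749855 = -0.506758
|D^2_{-1,-1}|² = |d^2_{-1,-1}(β)|² = (-0.506758)² = 0.256804 (the z-rotation phases have unit modulus)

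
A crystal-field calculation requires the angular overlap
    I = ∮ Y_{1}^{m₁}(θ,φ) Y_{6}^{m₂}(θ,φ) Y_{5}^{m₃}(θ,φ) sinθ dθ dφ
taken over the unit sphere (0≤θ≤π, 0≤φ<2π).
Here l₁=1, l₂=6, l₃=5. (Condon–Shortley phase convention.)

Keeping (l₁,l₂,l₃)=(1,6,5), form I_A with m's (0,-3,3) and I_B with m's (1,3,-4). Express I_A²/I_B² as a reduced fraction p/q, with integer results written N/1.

9/1

l's match ⇒ only the (l;m) 3-j factors differ between A and B.
A: triangle coeff Δ(1,6,5) = 1/858; Σ_t [1,1]: t=1:−1/80640 = -1/80640; (3j)²=9/286 [(1 6 5; 0 -3 3)], sign=-1
B: triangle coeff Δ(1,6,5) = 1/858; Σ_t [0,0]: t=0:+1/725760 = 1/725760; (3j)²=1/286 [(1 6 5; 1 3 -4)], sign=-1
I_A²/I_B² = (9/286)/(1/286) = 9/1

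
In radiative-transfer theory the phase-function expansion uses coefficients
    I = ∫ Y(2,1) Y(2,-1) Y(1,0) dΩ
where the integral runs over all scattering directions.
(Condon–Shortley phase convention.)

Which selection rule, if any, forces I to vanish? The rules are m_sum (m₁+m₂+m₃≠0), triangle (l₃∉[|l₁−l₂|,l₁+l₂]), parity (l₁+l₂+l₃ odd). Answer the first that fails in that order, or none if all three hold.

parity

azimuthal sum: 1 − 1 + 0 = 0  ✓
0 ≤ 1 ≤ 4 (triangle on l)  ✓
L = 2 + 2 + 1 = 5 (odd)  ✗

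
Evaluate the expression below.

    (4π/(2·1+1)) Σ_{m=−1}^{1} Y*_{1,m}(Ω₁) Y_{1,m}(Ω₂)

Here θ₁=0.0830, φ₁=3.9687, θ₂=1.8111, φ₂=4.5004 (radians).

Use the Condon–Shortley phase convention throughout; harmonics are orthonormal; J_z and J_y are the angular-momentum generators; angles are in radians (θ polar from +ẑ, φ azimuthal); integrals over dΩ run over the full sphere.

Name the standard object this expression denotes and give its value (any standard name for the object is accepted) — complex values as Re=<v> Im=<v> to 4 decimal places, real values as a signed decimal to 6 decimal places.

Legendre polynomial (addition theorem), -0.167772

This sum is the spherical-harmonic addition theorem: it equals the Legendre polynomial P_l(cos γ) of the angle γ between the two directions.
Expand P_1 via completeness: Σ_{m} conj(Y_{1,m}) at Ω₁ times Y_{1,m} at Ω₂ —
  [-1]  conj(Y_{1,-1})(Ω₁) = -0.01939 - 0.02108j ; Y_{1,-1}(Ω₂) = -0.07060 + 0.32805j ; Δ = 0.00828 - 0.00487j
  [+0]  conj(Y_{1,0})(Ω₁) = 0.48692 + 0.00000j ; Y_{1,0}(Ω₂) = -0.11629 + 0.00000j ; Δ = -0.05662 + 0.00000j
  [+1]  conj(Y_{1,1})(Ω₁) = 0.01939 - 0.02108j ; Y_{1,1}(Ω₂) = 0.07060 + 0.32805j ; Δ = 0.00828 + 0.00487j
Accumulated sum -0.04005 + 0.00000j; after 4π/(2l+1) scaling, -0.16777 + 0.00000j ⇒ P_1 = -0.167772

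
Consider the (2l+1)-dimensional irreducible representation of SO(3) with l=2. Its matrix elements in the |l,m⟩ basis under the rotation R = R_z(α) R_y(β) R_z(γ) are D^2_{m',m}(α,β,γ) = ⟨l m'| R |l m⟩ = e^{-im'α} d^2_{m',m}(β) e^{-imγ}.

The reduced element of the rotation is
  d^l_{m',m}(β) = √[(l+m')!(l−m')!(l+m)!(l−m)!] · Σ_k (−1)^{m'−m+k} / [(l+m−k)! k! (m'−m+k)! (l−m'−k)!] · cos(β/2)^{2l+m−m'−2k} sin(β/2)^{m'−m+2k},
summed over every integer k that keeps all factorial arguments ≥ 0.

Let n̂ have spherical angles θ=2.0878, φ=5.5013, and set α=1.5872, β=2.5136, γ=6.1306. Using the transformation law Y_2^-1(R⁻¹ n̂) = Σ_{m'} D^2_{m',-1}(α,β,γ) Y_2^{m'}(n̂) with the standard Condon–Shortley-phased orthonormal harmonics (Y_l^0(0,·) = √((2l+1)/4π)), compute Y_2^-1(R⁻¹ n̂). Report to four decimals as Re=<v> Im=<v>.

Need the full column D^2_{m',-1} for m'=−2..2 at α=1.5872, β=2.5136, γ=6.1306.
cos(β/2)=0.308862, sin(β/2)=0.951107
d^2_{-2,-1}: single k=1 term ⇒ +0.056047;  D = -0.055645+0.006697i
d^2_{-1,-1}: k∈[0..1] ⇒ +0.009100 -0.258886 = -0.249786;  D = -0.033911-0.247473i
d^2_{0,-1}: k∈[0..1] ⇒ -0.068643 +0.650921 = +0.582277;  D = +0.575512-0.088503i
d^2_{1,-1}: k∈[0..1] ⇒ +0.258886 -0.818309 = -0.559423;  D = +0.094087+0.551454i
d^2_{2,-1}: single k=0 term ⇒ -0.531475;  D = +0.522367-0.097968i
Y_2^{m'}(θ=2.0878,φ=5.5013) and Σ D·Y over m':
  (-0.0556+0.0067i)·(+0.0021+0.2919i)  (-0.0339-0.2475i)·(-0.2355-0.2339i)  (+0.5755-0.0885i)·(-0.0842+0.0000i)  (+0.0941+0.5515i)·(+0.2355-0.2339i)  (+0.5224-0.0980i)·(+0.0021-0.2919i)
Y_2^-1(R⁻¹ n̂) = +0.023179+0.012656i

Re=0.0232 Im=0.0127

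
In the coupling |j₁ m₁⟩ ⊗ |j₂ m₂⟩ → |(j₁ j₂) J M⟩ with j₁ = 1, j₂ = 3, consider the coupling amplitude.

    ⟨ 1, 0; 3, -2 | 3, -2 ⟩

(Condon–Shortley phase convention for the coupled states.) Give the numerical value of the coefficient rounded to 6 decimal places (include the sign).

+0.577350

triangle: 1!·1!·5!/8! = 120/40320
(j±m)!: 1!·1!·1!·5!·1!·5! = 14400
prefactor² = (2J+1)·Δ·N² = 300
  k=0: +1/(0!·1!·1!·1!·0!·4!) = 1/24
  k=1: −1/(1!·0!·0!·0!·1!·5!) = -1/120
Σ = 1/30  ⇒  CG² = 300·(1/30)² = 1/3
CG = +√(1/3) = +0.577350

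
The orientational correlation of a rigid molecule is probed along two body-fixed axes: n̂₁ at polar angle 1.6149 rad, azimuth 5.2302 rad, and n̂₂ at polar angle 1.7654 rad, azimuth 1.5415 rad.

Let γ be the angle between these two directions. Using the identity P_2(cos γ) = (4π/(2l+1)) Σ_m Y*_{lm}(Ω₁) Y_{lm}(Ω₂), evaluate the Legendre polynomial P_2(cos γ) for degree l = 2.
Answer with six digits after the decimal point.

0.529797

Addition theorem: P_2(cos γ) = (4π/5) Σ_m Y*_{lm}(Ω₁) Y_{lm}(Ω₂), m = −2…2:
  [-2]  conj(Y_{2,-2})(Ω₁) = (-0.196613, -0.331619) ; Y_{2,-2}(Ω₂) = (-0.371191, -0.021774) ; Δ = (0.065761, 0.127375)
  [-1]  conj(Y_{2,-1})(Ω₁) = (-0.016843, 0.029567) ; Y_{2,-1}(Ω₂) = (-0.004293, 0.146511) ; Δ = (-0.004260, -0.002595)
  [+0]  conj(Y_{2,0})(Ω₁) = (-0.313552, -0.000000) ; Y_{2,0}(Ω₂) = (-0.280009, 0.000000) ; Δ = (0.087798, 0.000000)
  [+1]  conj(Y_{2,1})(Ω₁) = (0.016843, 0.029567) ; Y_{2,1}(Ω₂) = (0.004293, 0.146511) ; Δ = (-0.004260, 0.002595)
  [+2]  conj(Y_{2,2})(Ω₁) = (-0.196613, 0.331619) ; Y_{2,2}(Ω₂) = (-0.371191, 0.021774) ; Δ = (0.065761, -0.127375)
Accumulated sum (0.210799, 0.000000); after 4π/(2l+1) scaling, (0.529797, 0.000000) ⇒ P_2 = 0.529797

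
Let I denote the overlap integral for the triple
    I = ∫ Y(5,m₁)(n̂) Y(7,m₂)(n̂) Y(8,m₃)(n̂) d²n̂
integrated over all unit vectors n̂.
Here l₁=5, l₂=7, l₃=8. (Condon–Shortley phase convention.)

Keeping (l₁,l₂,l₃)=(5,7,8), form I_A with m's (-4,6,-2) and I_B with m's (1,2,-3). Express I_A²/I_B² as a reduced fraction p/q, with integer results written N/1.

l's match ⇒ only the (l;m) 3-j factors differ between A and B.
A: triangle coeff Δ(5,7,8) = 1/814773960; Σ_t [3,4]: t=3:−1/15676416000 t=4:+1/1045094400 = 1/1119744000; (3j)²=28/4845 [(5 7 8; -4 6 -2)], sign=+1
B: triangle coeff Δ(5,7,8) = 1/814773960; Σ_t [0,4]: t=0:+1/418037760 t=1:−1/17418240 t=2:+1/5806080 t=3:−1/12441600 t=4:+1/248832000 = 61/1492992000; (3j)²=3721/503880 [(5 7 8; 1 2 -3)], sign=-1
I_A²/I_B² = (28/4845)/(3721/503880) = 2912/3721

2912/3721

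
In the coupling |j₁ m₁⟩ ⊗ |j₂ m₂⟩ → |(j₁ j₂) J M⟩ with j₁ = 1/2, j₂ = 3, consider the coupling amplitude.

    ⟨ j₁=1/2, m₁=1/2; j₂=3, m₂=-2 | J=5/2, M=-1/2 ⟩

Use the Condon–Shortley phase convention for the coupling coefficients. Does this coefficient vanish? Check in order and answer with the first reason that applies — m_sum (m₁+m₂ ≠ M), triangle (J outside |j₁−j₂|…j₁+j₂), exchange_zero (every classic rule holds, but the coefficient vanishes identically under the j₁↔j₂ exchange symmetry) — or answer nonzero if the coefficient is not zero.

m-sum: m₁+m₂ = 1/2+(-2) = -3/2, M = -1/2  ✗ ⇒ coefficient is 0

m_sum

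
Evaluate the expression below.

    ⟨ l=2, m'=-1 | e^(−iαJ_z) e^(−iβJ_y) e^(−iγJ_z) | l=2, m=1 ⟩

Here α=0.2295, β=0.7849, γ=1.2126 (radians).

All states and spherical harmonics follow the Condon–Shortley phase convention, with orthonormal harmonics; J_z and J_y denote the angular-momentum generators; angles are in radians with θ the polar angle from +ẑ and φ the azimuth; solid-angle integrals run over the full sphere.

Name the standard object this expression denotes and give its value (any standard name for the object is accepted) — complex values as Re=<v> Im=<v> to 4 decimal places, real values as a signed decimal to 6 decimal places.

Wigner D-matrix element, Re=0.1958 Im=-0.2940

This is a Wigner D-matrix element — the rotation-matrix element ⟨l m'| R(α,β,γ) |l m⟩ in the angular-momentum basis.
D^2_{-1,1}(0.2295,0.7849,1.2126) = e^{-i·-1·0.2295}·d^2_{-1,1}(0.7849)·e^{-i·1·1.2126}. Compute d first:
Half-angle: c=0.923975, s=0.382453. N=√(1·6·6·1)=6.000000
The bounds max(0,m−m')=2 and min(l+m,l−m')=3 give 2 terms
  k=2: (−1)^0·6.0000/(2)·0.9240^2·0.3825^2 = +0.374626
  k=3: (−1)^1·6.0000/(6)·0.9240^0·0.3825^4 = -0.021395
d^2_{-1,1}(0.7849) = +0.374626 -0.021395 = +0.353231
Attach z-rotation phases: D = e^{-i(-1)(0.2295)}·(+0.353231)·e^{-i(1)(1.2126)} = +0.195847-0.293966i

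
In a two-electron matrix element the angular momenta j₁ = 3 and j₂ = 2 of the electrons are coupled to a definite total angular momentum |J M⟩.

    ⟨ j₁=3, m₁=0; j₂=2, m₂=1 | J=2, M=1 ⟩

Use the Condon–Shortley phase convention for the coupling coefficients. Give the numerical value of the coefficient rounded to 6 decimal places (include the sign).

j₁+j₂−J=3  J+j₁−j₂=3  J−j₁+j₂=1  j₁+j₂+J+1=8
(j₁±m₁, j₂±m₂, J±M) = (3,3,3,1,3,1)
P² = 81/14
sum k=2..3:
  [2] +1/4 = 1/4
  [3] −1/36 = -1/36
S = 2/9
C² = P²·S² = 2/7 ; C = +0.534522

+√(2/7) = +0.534522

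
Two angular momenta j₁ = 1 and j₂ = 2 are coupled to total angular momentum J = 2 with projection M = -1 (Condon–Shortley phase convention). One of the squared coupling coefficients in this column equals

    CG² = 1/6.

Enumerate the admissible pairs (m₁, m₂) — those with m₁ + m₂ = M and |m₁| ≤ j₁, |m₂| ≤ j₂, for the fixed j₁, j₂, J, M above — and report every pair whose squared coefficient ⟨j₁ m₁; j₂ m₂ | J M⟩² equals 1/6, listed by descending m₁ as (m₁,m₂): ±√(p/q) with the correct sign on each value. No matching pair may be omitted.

(0,-1): +√(1/6)

Admissible pairs with m₁+m₂ = M = -1: (-1,0), (0,-1), (1,-2)
  (m₁,m₂)=(1,-2): CG² = 1/3, CG = +√(1/3)
  (m₁,m₂)=(0,-1): CG² = 1/6, CG = +√(1/6)   ← matches the target
  (m₁,m₂)=(-1,0): CG² = 1/2, CG = −√(1/2)
Pairs with CG² = 1/6: (0,-1): +√(1/6)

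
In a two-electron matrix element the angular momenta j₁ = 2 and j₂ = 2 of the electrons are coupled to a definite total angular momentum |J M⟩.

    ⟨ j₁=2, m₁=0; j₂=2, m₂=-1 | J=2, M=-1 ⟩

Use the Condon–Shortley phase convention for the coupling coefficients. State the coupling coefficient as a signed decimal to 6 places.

j₁+j₂−J=2  J+j₁−j₂=2  J−j₁+j₂=2  j₁+j₂+J+1=7
(j₁±m₁, j₂±m₂, J±M) = (2,2,1,3,1,3)
P² = 8/7
sum k=0..1:
  [0] +1/4 = 1/4
  [1] −1/2 = -1/2
S = -1/4
C² = P²·S² = 1/14 ; C = -0.267261

−√(1/14) = -0.267261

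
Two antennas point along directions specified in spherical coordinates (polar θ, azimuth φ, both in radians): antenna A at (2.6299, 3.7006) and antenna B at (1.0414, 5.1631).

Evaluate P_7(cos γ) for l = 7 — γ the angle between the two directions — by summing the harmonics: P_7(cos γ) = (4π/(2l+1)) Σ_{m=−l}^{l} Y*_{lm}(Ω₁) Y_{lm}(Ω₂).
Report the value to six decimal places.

Summing Y*_{l m}(θ₁,φ₁)·Y_{l m}(θ₂,φ₂) over m ∈ [−7, 7]; prefactor 4π/(2·7+1) = 0.837758:
  m=-7: (+0.002419+0.002353i) × (+0.002388+0.178417i) = -0.000414+0.000437i  (running Σ = -0.000414+0.000437i)
  m=-6: (+0.021979+0.004741i) × (+0.353873+0.165442i) = +0.006993+0.005314i  (running Σ = +0.006579+0.005751i)
  m=-5: (+0.086293-0.031163i) × (+0.315740-0.256771i) = +0.019244-0.031997i  (running Σ = +0.025824-0.026246i)
  m=-4: (+0.156273-0.199195i) × (-0.014922-0.063149i) = -0.014911-0.006896i  (running Σ = +0.010913-0.033142i)
  m=-3: (+0.048850-0.458138i) × (+0.314652+0.069921i) = +0.047404-0.140738i  (running Σ = +0.058317-0.173880i)
  m=-2: (-0.200644-0.412431i) × (+0.137067-0.173231i) = -0.098948-0.021773i  (running Σ = -0.040631-0.195653i)
  m=-1: (-0.001030-0.000645i) × (+0.104460+0.215857i) = +0.000032-0.000290i  (running Σ = -0.040599-0.195942i)
  m=0: (+0.449804-0.000000i) × (+0.254418+0.000000i) = +0.114438+0.000000i  (running Σ = +0.073839-0.195942i)
  m=1: (+0.001030-0.000645i) × (-0.104460+0.215857i) = +0.000032+0.000290i  (running Σ = +0.073871-0.195653i)
  m=2: (-0.200644+0.412431i) × (+0.137067+0.173231i) = -0.098948+0.021773i  (running Σ = -0.025077-0.173880i)
  m=3: (-0.048850-0.458138i) × (-0.314652+0.069921i) = +0.047404+0.140738i  (running Σ = +0.022327-0.033142i)
  m=4: (+0.156273+0.199195i) × (-0.014922+0.063149i) = -0.014911+0.006896i  (running Σ = +0.007416-0.026246i)
  m=5: (-0.086293-0.031163i) × (-0.315740-0.256771i) = +0.019244+0.031997i  (running Σ = +0.026661+0.005751i)
  m=6: (+0.021979-0.004741i) × (+0.353873-0.165442i) = +0.006993-0.005314i  (running Σ = +0.033654+0.000437i)
  m=7: (-0.002419+0.002353i) × (-0.002388+0.178417i) = -0.000414-0.000437i  (running Σ = +0.033240+0.000000i)
Σ over m = +0.033240+0.000000i; ×(4π/15) → +0.027847+0.000000i. Real part: 0.027847

0.027847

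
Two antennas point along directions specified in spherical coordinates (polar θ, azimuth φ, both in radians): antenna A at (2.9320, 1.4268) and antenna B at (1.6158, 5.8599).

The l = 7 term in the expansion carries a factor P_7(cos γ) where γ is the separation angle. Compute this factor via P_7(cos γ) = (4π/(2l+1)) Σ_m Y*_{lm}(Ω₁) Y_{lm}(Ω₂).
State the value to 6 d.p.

Addition theorem: P_7(cos γ) = (4π/15) Σ_m Y*_{lm}(Ω₁) Y_{lm}(Ω₂), m = −7…7:
  term(m=-7) = 0.00000 + 0.00000j   from Y*(Ω₁)=-0.00001 - 0.00000j, Y(Ω₂)=-0.48861 + 0.08820j
  term(m=-6) = 0.00000 - 0.00001j   from Y*(Ω₁)=0.00010 - 0.00011j, Y(Ω₂)=0.06896 - 0.04737j
  term(m=-5) = 0.00057 - 0.00010j   from Y*(Ω₁)=0.00108 + 0.00123j, Y(Ω₂)=0.18447 - 0.30386j
  term(m=-4) = -0.00054 - 0.00112j   from Y*(Ω₁)=-0.01065 + 0.00691j, Y(Ω₂)=-0.01193 + 0.09705j
  term(m=-3) = 0.01657 - 0.01491j   from Y*(Ω₁)=-0.02951 - 0.06402j, Y(Ω₂)=0.09373 + 0.30201j
  term(m=-2) = -0.02371 - 0.01482j   from Y*(Ω₁)=0.25820 - 0.07649j, Y(Ω₂)=-0.06878 - 0.07775j
  term(m=-1) = 0.05168 - 0.18020j   from Y*(Ω₁)=0.08915 + 0.61484j, Y(Ω₂)=-0.27511 - 0.12394j
  term(m=+0) = -0.05449 + 0.00000j   from Y*(Ω₁)=-0.51614 + 0.00000j, Y(Ω₂)=0.10557 + 0.00000j
  term(m=+1) = 0.05168 + 0.18020j   from Y*(Ω₁)=-0.08915 + 0.61484j, Y(Ω₂)=0.27511 - 0.12394j
  term(m=+2) = -0.02371 + 0.01482j   from Y*(Ω₁)=0.25820 + 0.07649j, Y(Ω₂)=-0.06878 + 0.07775j
  term(m=+3) = 0.01657 + 0.01491j   from Y*(Ω₁)=0.02951 - 0.06402j, Y(Ω₂)=-0.09373 + 0.30201j
  term(m=+4) = -0.00054 + 0.00112j   from Y*(Ω₁)=-0.01065 - 0.00691j, Y(Ω₂)=-0.01193 - 0.09705j
  term(m=+5) = 0.00057 + 0.00010j   from Y*(Ω₁)=-0.00108 + 0.00123j, Y(Ω₂)=-0.18447 - 0.30386j
  term(m=+6) = 0.00000 + 0.00001j   from Y*(Ω₁)=0.00010 + 0.00011j, Y(Ω₂)=0.06896 + 0.04737j
  term(m=+7) = 0.00000 - 0.00000j   from Y*(Ω₁)=0.00001 - 0.00000j, Y(Ω₂)=0.48861 + 0.08820j
Σ over m = 0.03466 - 0.00000j; ×(4π/15) → 0.02904 - 0.00000j. Real part: 0.029036

0.029036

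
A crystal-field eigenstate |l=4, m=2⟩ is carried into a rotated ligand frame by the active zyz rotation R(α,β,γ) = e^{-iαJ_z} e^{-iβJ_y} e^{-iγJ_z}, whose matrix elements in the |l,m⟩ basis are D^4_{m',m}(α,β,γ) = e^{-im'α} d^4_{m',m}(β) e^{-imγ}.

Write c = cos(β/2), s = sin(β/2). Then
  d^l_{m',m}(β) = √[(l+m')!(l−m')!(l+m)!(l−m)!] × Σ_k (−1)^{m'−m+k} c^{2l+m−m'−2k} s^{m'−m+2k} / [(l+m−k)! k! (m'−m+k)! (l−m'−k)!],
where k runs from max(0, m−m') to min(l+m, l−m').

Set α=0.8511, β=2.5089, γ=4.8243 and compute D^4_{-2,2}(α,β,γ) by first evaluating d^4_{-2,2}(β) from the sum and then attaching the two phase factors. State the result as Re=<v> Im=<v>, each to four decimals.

Split into d^4_{-2,2}(β=2.5089) × two z-phases.
c=cos(2.508900/2)=0.311096, s=sin(2.508900/2)=0.950378; N=√[2·720·720·2]=1440.000000
k∈{4,5,6} keeps every argument non-negative
  k=4: (−1)^0·1440.0000/(96)·0.3111^4·0.9504^4 = +0.114619
  k=5: (−1)^1·1440.0000/(120)·0.3111^2·0.9504^6 = -0.855757
  k=6: (−1)^2·1440.0000/(1440)·0.3111^0·0.9504^8 = +0.665537
d^4_{-2,2}(2.5089) = +0.114619 -0.855757 +0.665537 = -0.075600
Attach z-rotation phases: D = e^{-i(-2)(0.8511)}·(-0.075600)·e^{-i(2)(4.8243)} = +0.006977+0.075277i

Re=0.0070 Im=0.0753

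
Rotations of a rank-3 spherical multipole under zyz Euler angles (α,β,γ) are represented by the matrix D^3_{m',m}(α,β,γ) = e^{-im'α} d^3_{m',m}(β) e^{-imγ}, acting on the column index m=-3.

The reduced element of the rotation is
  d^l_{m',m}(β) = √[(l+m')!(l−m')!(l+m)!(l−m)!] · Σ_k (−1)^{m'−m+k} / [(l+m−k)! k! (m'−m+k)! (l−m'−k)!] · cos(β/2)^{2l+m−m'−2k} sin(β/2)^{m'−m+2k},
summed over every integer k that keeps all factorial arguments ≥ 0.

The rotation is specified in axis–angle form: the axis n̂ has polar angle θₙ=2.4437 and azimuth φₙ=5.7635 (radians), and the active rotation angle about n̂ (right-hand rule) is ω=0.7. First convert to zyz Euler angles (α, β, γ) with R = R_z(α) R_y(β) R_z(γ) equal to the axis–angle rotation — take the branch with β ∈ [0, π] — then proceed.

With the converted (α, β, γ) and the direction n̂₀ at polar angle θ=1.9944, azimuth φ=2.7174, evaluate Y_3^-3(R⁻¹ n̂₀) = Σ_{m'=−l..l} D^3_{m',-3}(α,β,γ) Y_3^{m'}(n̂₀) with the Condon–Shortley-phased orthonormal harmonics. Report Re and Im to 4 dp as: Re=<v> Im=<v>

Axis–angle → zyz. n̂ = (sinθₙcosφₙ, sinθₙsinφₙ, cosθₙ) = (+0.557765, -0.319122, -0.766198), ω = 0.7000.
R = I cosω + sinω [n̂]ₓ + (1−cosω) n̂n̂ᵀ gives
  R = [+0.838000, +0.451741, -0.306081; -0.535455, +0.788790, -0.301823; +0.105087, +0.416821, +0.902894]
β = atan2(√(R₁₃²+R₂₃²), R₃₃) = 0.444342; α = atan2(R₂₃, R₁₃) mod 2π = 3.919988; γ = atan2(R₃₂, −R₃₁) mod 2π = 1.817766
Need the full column D^3_{m',-3} for m'=−3..3 at α=3.9200, β=0.4443, γ=1.8178.
cos(β/2)=0.975421, sin(β/2)=0.220348
d^3_{-3,-3}: single k=0 term ⇒ +0.861298;  D = -0.056373-0.859452i
d^3_{-2,-3}: single k=0 term ⇒ -0.476591;  D = -0.356126-0.316722i
d^3_{-1,-3}: single k=0 term ⇒ +0.170228;  D = -0.170003+0.008762i
d^3_{0,-3}: single k=0 term ⇒ -0.044403;  D = -0.029971+0.032763i
d^3_{1,-3}: single k=0 term ⇒ +0.008687;  D = +0.000326+0.008681i
d^3_{2,-3}: single k=0 term ⇒ -0.001241;  D = +0.000904+0.000850i
d^3_{3,-3}: single k=0 term ⇒ +0.000114;  D = +0.000114-0.000003i
Y_3^{m'}(θ=1.9944,φ=2.7174) and Σ D·Y over m':
  (-0.0564-0.8595i)·(-0.0929-0.3021i)  (-0.3561-0.3167i)·(-0.2308-0.2619i)  (-0.1700+0.0088i)·(+0.0417+0.0188i)  (-0.0300+0.0328i)·(+0.3306+0.0000i)  (+0.0003+0.0087i)·(-0.0417+0.0188i)  (+0.0009+0.0009i)·(-0.2308+0.2619i)  (+0.0001-0.0000i)·(+0.0929-0.3021i)
Y_3^-3(R⁻¹ n̂) = -0.272935+0.270877i

Re=-0.2729 Im=0.2709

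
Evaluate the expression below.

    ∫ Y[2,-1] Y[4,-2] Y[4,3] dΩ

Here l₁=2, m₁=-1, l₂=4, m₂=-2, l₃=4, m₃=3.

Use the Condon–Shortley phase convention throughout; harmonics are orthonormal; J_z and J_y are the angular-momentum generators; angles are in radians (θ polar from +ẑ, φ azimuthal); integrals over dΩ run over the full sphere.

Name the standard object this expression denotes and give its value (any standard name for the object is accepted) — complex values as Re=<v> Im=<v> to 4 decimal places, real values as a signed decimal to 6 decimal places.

This is a Gaunt coefficient — the integral of a triple product of spherical harmonics over the sphere.
Checks pass: Σm=0; 10 even; l₃=4∈[2,6].
(2·2+1)(2·4+1)(2·4+1) = 405
Δ: 2! 2! 6! / 11! → 1/13860
sum: t=0:+1/192 t=1:−1/36 t=2:+1/192 = -5/288
3j²(2 4 4; 0 0 0) = Δ·Π!·Σ² = 20/693  (sign -1)
sum: t=1:−1/240 t=2:+1/1440 = -1/288
3j²(2 4 4; -1 -2 3) = Δ·Π!·Σ² = 5/132  (sign +1)
combine: 4πI² = 405·20/693·5/132 = 375/847
take √, sign -1: I = -0.18770204

Gaunt coefficient, -0.187702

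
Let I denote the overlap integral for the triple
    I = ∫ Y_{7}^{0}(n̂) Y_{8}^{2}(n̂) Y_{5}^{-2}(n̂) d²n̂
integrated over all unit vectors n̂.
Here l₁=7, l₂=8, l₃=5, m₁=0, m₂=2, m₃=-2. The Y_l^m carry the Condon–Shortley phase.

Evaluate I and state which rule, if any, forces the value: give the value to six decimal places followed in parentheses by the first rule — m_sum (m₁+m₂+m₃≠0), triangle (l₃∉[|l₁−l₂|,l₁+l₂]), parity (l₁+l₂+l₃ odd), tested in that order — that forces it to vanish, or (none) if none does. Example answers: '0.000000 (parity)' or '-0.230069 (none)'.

m-sum 0 ✓  L=20 even ✓  1≤5≤15 ✓
Π(2lᵢ+1) = 15×17×11 = 2805
triangle coeff Δ(7,8,5) = 1/814773960
Σ_t [3,7]: t=3:−1/87091200 t=4:+1/4976640 t=5:−1/2073600 t=6:+1/4976640 t=7:−1/87091200 = -1/9676800
(3j)²=360/46189 [(7 8 5; 0 0 0)], sign=+1
Σ_t [4,7]: t=4:+1/74649600 t=5:−1/6912000 t=6:+1/4976640 t=7:−1/26127360 = 41/1306368000
(3j)²=1681/692835 [(7 8 5; 0 2 -2)], sign=-1
⇒ 4πI² = 605160/11408683
I = (-1)√(605160/11408683/(4π)) = -0.06496993
No selection rule forces the value: the integral is nonzero (none).

-0.064970 (none)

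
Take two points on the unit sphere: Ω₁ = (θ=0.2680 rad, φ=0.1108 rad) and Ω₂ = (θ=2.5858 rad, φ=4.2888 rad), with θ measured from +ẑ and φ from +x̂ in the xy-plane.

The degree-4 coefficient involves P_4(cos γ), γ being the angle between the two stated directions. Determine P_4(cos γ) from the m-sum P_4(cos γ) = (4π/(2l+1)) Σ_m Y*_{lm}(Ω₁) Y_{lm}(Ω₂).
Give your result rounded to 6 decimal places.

Expand P_4 via completeness: Σ_{m} conj(Y_{4,m}) at Ω₁ times Y_{4,m} at Ω₂ —
  term(m=-4) = -0.000040+0.000063i   from Y*(Ω₁)=+0.001966+0.000933i, Y(Ω₂)=-0.004227+0.034033i
  term(m=-3) = -0.003498-0.000113i   from Y*(Ω₁)=+0.021185+0.007313i, Y(Ω₂)=-0.149195+0.046156i
  term(m=-2) = -0.023461-0.042739i   from Y*(Ω₁)=+0.126068+0.028403i, Y(Ω₂)=-0.249797-0.282739i
  term(m=-1) = +0.093912-0.158681i   from Y*(Ω₁)=+0.421317+0.046874i, Y(Ω₂)=+0.178785-0.396521i
  term(m=+0) = -0.025398+0.000000i   from Y*(Ω₁)=+0.567779-0.000000i, Y(Ω₂)=-0.044731+0.000000i
  term(m=+1) = +0.093912+0.158681i   from Y*(Ω₁)=-0.421317+0.046874i, Y(Ω₂)=-0.178785-0.396521i
  term(m=+2) = -0.023461+0.042739i   from Y*(Ω₁)=+0.126068-0.028403i, Y(Ω₂)=-0.249797+0.282739i
  term(m=+3) = -0.003498+0.000113i   from Y*(Ω₁)=-0.021185+0.007313i, Y(Ω₂)=+0.149195+0.046156i
  term(m=+4) = -0.000040-0.000063i   from Y*(Ω₁)=+0.001966-0.000933i, Y(Ω₂)=-0.004227-0.034033i
Σ over m = +0.108428+0.000000i; ×(4π/9) → +0.151394+0.000000i. Real part: 0.151394

0.151394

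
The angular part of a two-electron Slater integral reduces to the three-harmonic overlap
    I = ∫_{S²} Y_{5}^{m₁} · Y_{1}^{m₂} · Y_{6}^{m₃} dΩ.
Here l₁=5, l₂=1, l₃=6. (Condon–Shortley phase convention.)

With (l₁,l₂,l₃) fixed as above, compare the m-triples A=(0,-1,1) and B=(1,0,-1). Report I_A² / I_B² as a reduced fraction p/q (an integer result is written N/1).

3/5

l's match ⇒ only the (l;m) 3-j factors differ between A and B.
A: triangle coeff Δ(5,1,6) = 1/858; Σ_t [0,0]: t=0:+1/28800 = 1/28800; (3j)²=7/286 [(5 1 6; 0 -1 1)], sign=-1
B: triangle coeff Δ(5,1,6) = 1/858; Σ_t [0,0]: t=0:+1/17280 = 1/17280; (3j)²=35/858 [(5 1 6; 1 0 -1)], sign=-1
I_A²/I_B² = (7/286)/(35/858) = 3/5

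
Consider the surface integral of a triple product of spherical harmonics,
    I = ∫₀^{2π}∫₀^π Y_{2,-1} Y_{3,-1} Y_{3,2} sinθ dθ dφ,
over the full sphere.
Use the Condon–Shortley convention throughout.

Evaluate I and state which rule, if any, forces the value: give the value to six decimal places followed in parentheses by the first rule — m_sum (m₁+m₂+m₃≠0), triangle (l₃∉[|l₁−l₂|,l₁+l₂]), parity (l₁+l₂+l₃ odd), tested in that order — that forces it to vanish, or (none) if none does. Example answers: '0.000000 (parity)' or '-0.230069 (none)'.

0.162868 (none)

Rules hold: Σm=0, L=8 even, 1≤3≤5.
N = 5·7·7 = 245
Δ = 2!·2!·4!/9! = 1/3780
Racah Σ t=0..2: t=0:+1/24 t=1:−1/4 t=2:+1/24 = -1/6
⇒ 3j(2 3 3; 0 0 0)² = 4/105, sgn +1
Racah Σ t=1..2: t=1:−1/12 t=2:+1/48 = -1/16
⇒ 3j(2 3 3; -1 -1 2)² = 1/28, sgn +1
4πI² = N·(3j₀)²·(3jₘ)² = 1/3
I = +1·√(0.333333/4π) = 0.16286750
No selection rule forces the value: the integral is nonzero (none).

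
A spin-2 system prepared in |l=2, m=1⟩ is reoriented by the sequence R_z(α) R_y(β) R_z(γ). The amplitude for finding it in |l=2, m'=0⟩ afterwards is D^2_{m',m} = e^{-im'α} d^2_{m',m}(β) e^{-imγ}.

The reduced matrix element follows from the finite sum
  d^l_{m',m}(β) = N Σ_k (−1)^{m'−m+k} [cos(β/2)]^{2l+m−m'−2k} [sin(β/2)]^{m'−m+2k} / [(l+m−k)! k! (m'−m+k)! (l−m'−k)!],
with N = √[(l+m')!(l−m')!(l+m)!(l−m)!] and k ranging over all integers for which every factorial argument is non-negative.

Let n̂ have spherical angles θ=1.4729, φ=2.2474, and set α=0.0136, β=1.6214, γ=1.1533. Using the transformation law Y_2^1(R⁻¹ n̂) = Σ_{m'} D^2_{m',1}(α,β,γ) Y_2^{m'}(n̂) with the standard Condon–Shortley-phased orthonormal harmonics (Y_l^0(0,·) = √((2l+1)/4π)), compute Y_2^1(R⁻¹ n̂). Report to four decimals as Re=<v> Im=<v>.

Need the full column D^2_{m',1} for m'=−2..2 at α=0.0136, β=1.6214, γ=1.1533.
cos(β/2)=0.688991, sin(β/2)=0.724770
d^2_{-2,1}: single k=3 term ⇒ +0.524619;  D = +0.225682-0.473595i
d^2_{-1,1}: k∈[2..3] ⇒ +0.748081 -0.275931 = +0.472150;  D = +0.197296-0.428953i
d^2_{0,1}: k∈[1..2] ⇒ +0.580653 -0.642524 = -0.061871;  D = -0.025087+0.056557i
d^2_{1,1}: k∈[0..1] ⇒ +0.225349 -0.748081 = -0.522732;  D = -0.205436+0.480672i
d^2_{2,1}: single k=0 term ⇒ -0.474101;  D = -0.180378+0.438447i
Y_2^{m'}(θ=1.4729,φ=2.2474) and Σ D·Y over m':
  (+0.2257-0.4736i)·(-0.0826+0.3736i)  (+0.1973-0.4290i)·(-0.0471-0.0586i)  (-0.0251+0.0566i)·(-0.3064+0.0000i)  (-0.2054+0.4807i)·(+0.0471-0.0586i)  (-0.1804+0.4384i)·(-0.0826-0.3736i)
Y_2^1(R⁻¹ n̂) = +0.328729+0.180544i

Re=0.3287 Im=0.1805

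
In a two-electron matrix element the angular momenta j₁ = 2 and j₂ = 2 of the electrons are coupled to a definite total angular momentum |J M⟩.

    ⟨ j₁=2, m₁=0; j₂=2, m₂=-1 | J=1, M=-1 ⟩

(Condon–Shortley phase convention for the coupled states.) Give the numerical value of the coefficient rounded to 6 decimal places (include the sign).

triangle: 3!*1!*1!/6! = 6/720
(j±m)!: 2!*2!*1!*3!*0!*2! = 48
prefactor² = (2J+1)*Δ*N² = 6/5
  k=1: −1/(1!*2!*1!*0!*0!*1!) = -1/2
Σ = -1/2  ⇒  CG² = 6/5*(-1/2)² = 3/10
CG = −√(3/10) = -0.547723

-0.547723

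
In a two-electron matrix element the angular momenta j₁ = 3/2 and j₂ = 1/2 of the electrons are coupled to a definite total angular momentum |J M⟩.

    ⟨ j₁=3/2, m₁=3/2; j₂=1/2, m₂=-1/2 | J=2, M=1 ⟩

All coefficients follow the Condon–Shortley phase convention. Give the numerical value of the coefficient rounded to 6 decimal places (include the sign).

j₁+j₂−J=0  J+j₁−j₂=3  J−j₁+j₂=1  j₁+j₂+J+1=5
(j₁±m₁, j₂±m₂, J±M) = (3,0,0,1,3,1)
P² = 9
sum k=0..0:
  [0] +1/6 = 1/6
S = 1/6
C² = P²·S² = 1/4 ; C = +0.500000

+√(1/4) = +0.500000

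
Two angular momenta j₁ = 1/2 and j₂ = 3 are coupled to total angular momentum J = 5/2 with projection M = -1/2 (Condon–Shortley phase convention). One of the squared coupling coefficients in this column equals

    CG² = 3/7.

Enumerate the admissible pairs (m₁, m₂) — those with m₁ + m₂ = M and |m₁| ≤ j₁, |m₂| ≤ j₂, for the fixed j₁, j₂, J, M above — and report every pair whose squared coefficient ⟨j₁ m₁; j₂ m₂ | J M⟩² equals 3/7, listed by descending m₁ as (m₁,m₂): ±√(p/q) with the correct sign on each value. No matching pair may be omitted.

Admissible pairs with m₁+m₂ = M = -1/2: (-1/2,0), (1/2,-1)
  (m₁,m₂)=(1/2,-1): CG² = 4/7, CG = +√(4/7)
  (m₁,m₂)=(-1/2,0): CG² = 3/7, CG = −√(3/7)   ← matches the target
Pairs with CG² = 3/7: (-1/2,0): −√(3/7)

(-1/2,0): −√(3/7)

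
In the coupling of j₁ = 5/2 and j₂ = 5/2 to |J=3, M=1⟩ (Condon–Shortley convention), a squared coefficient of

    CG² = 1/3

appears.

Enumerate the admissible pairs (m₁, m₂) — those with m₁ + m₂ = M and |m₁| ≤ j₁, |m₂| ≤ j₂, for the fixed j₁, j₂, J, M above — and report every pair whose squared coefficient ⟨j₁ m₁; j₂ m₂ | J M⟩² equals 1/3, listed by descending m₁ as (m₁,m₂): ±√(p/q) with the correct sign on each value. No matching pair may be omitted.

Admissible pairs with m₁+m₂ = M = 1: (-3/2,5/2), (-1/2,3/2), (1/2,1/2), (3/2,-1/2), (5/2,-3/2)
  (m₁,m₂)=(5/2,-3/2): CG² = 1/3, CG = +√(1/3)   ← matches the target
  (m₁,m₂)=(3/2,-1/2): CG² = 1/30, CG = +√(1/30)
  (m₁,m₂)=(1/2,1/2): CG² = 4/15, CG = −√(4/15)
  (m₁,m₂)=(-1/2,3/2): CG² = 1/30, CG = +√(1/30)
  (m₁,m₂)=(-3/2,5/2): CG² = 1/3, CG = +√(1/3)   ← matches the target
Pairs with CG² = 1/3: (5/2,-3/2): +√(1/3); (-3/2,5/2): +√(1/3)

(5/2,-3/2): +√(1/3); (-3/2,5/2): +√(1/3)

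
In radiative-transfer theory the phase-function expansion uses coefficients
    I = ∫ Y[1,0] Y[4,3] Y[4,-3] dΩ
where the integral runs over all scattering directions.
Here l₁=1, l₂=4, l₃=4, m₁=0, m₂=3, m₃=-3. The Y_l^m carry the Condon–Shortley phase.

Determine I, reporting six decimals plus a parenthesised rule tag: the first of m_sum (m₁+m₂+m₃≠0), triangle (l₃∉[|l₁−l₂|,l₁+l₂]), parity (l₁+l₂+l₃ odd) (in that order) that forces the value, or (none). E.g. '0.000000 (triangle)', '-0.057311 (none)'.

L=9 odd ⇒ parity kills the (l;000) factor ⇒ I = 0

0.000000 (parity)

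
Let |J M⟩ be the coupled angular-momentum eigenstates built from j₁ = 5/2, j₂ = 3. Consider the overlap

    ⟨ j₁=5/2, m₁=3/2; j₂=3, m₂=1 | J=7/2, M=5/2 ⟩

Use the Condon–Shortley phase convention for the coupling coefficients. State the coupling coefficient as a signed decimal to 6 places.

√[8·2!3!4!/10! · 4!1!4!2!6!1!] = √(18432/35)
  +(−1)^0/∏(0,2,1,4,2,0)! = 1/96  (running 1/96)
  +(−1)^1/∏(1,1,0,3,3,1)! = -1/36  (running -5/288)
⟨..|..⟩ = √(18432/35)·(-5/288) = -0.398410

-0.398410  (= −√(10/63))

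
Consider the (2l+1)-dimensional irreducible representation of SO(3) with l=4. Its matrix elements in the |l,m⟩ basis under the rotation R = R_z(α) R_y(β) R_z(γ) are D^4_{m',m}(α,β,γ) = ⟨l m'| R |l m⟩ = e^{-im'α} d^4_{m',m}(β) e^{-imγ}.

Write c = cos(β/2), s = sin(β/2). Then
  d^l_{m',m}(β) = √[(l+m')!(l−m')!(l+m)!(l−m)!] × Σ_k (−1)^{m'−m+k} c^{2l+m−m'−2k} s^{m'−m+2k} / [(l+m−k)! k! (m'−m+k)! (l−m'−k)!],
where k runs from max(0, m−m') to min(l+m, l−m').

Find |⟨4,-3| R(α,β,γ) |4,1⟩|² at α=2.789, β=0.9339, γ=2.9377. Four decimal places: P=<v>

Split into d^4_{-3,1}(β=0.9339) × two z-phases.
Half-angle: c=0.892945, s=0.450165. N=√(1·5040·120·6)=1904.940944
k: max(0,(1)−(-3))=4 … min(4+(1),4−(-3))=5
  k=4: (−1)^0·1904.9409/(144)·0.8929^4·0.4502^4 = +0.345386
  k=5: (−1)^1·1904.9409/(240)·0.8929^2·0.4502^6 = -0.052668
d^4_{-3,1}(0.9339) = +0.345386 -0.052668 = +0.292718
|D^4_{-3,1}|² = |d^4_{-3,1}(β)|² = (+0.292718)² = 0.085684 (the z-rotation phases have unit modulus)

P=0.0857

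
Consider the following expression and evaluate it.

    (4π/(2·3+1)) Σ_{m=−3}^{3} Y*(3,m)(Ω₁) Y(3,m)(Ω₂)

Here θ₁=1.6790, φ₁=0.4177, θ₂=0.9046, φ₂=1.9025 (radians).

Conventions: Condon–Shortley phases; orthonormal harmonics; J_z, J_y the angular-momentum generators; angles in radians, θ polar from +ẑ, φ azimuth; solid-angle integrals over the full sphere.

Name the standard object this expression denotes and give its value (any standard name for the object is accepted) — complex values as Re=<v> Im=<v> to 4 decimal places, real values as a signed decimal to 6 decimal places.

This sum is the spherical-harmonic addition theorem: it equals the Legendre polynomial P_l(cos γ) of the angle γ between the two directions.
Expand P_3 via completeness: Σ_{m} conj(Y_{3,m}) at Ω₁ times Y_{3,m} at Ω₂ —
  [-3]  conj(Y_{3,-3})(Ω₁) = +0.128059+0.389432i ; Y_{3,-3}(Ω₂) = +0.170059+0.110372i ; Δ = -0.021205+0.080361i
  [-2]  conj(Y_{3,-2})(Ω₁) = -0.073180-0.080890i ; Y_{3,-2}(Ω₂) = -0.307571+0.240391i ; Δ = +0.041953+0.007288i
  [-1]  conj(Y_{3,-1})(Ω₁) = -0.276543-0.122734i ; Y_{3,-1}(Ω₂) = -0.075263-0.218516i ; Δ = -0.006006+0.069666i
  [+0]  conj(Y_{3,0})(Ω₁) = +0.118551-0.000000i ; Y_{3,0}(Ω₂) = -0.251467+0.000000i ; Δ = -0.029812+0.000000i
  [+1]  conj(Y_{3,1})(Ω₁) = +0.276543-0.122734i ; Y_{3,1}(Ω₂) = +0.075263-0.218516i ; Δ = -0.006006-0.069666i
  [+2]  conj(Y_{3,2})(Ω₁) = -0.073180+0.080890i ; Y_{3,2}(Ω₂) = -0.307571-0.240391i ; Δ = +0.041953-0.007288i
  [+3]  conj(Y_{3,3})(Ω₁) = -0.128059+0.389432i ; Y_{3,3}(Ω₂) = -0.170059+0.110372i ; Δ = -0.021205-0.080361i
Accumulated sum -0.000326+0.000000i; after 4π/(2l+1) scaling, -0.000586+0.000000i ⇒ P_3 = -0.000586

Legendre polynomial (addition theorem), -0.000586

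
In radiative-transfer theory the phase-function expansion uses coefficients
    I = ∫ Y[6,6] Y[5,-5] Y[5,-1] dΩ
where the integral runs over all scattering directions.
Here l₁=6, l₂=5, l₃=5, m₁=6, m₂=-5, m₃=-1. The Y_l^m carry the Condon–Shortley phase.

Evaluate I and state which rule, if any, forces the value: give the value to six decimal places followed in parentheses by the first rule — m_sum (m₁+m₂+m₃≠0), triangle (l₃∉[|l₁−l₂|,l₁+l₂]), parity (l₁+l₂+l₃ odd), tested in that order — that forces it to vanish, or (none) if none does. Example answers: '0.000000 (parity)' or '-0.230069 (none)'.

Checks pass: Σm=0; 16 even; l₃=5∈[1,11].
(2·6+1)(2·5+1)(2·5+1) = 1573
Δ: 6! 6! 4! / 17! → 1/28588560
sum: t=1:−1/345600 t=2:+1/13824 t=3:−1/5184 t=4:+1/13824 t=5:−1/345600 = -7/129600
3j²(6 5 5; 0 0 0) = Δ·Π!·Σ² = 80/7293  (sign +1)
sum: t=0:+1/12441600 = 1/12441600
3j²(6 5 5; 6 -5 -1) = Δ·Π!·Σ² = 3/442  (sign +1)
combine: 4πI² = 1573·80/7293·3/442 = 440/3757
take √, sign +1: I = 0.09653856
No selection rule forces the value: the integral is nonzero (none).

0.096539 (none)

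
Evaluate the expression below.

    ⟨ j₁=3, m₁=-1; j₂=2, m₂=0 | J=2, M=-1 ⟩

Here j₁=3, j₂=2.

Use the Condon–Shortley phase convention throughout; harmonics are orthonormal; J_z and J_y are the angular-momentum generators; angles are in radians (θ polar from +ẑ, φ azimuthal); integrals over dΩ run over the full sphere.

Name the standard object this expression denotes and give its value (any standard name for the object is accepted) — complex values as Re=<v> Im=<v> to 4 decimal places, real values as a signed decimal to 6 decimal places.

Clebsch–Gordan coefficient, +√(1/7) ≈ +0.377964

This is a Clebsch–Gordan (vector-coupling) coefficient.
√[5·3!3!1!/8! · 2!4!2!2!1!3!] = √(36/7)
  +(−1)^1/∏(1,2,3,1,0,0)! = -1/12  (running -1/12)
  +(−1)^2/∏(2,1,2,0,1,1)! = 1/4  (running 1/6)
⟨..|..⟩ = √(36/7)·(1/6) = +0.377964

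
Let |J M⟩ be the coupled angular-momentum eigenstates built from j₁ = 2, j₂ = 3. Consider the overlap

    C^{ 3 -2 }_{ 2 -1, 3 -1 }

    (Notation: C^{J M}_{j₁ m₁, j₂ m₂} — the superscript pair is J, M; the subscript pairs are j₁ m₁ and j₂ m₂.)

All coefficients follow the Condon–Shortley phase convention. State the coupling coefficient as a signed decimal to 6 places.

triangle: 2!×2!×4!/9! = 96/362880
(j±m)!: 1!×3!×2!×4!×1!×5! = 34560
prefactor² = (2J+1)×Δ×N² = 64
  k=1: −1/(1!×1!×2!×1!×0!×3!) = -1/12
  k=2: +1/(2!×0!×1!×0!×1!×4!) = 1/48
Σ = -1/16  ⇒  CG² = 64×(-1/16)² = 1/4
CG = −√(1/4) = -0.500000

−√(1/4) = -0.500000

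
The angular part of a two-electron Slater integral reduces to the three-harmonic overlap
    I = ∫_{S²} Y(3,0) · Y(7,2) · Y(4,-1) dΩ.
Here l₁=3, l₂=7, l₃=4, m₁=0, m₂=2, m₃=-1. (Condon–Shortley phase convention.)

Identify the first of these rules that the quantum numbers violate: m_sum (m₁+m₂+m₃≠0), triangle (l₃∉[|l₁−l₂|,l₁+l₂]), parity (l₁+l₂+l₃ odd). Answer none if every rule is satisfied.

m_sum

m₁+m₂+m₃ = 0 + 2 − 1 = 1  ✗
triangle: |3−7|=4 ≤ l₃=4 ≤ 3+7=10
parity: l₁+l₂+l₃ = 14 is even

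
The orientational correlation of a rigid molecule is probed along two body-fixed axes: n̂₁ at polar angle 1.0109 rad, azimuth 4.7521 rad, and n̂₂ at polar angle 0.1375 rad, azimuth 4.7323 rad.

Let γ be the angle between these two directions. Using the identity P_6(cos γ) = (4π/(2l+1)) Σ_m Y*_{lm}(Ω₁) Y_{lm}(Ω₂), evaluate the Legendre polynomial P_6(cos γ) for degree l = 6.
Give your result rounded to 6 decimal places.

Term-by-term m-sum for l=6 (normalisation 4π/13 = 0.966644):
  m=-6: Y*=-0.173713-0.042191i  Y=-0.000003+0.000000i  product +0.000001+0.000000i
  m=-5: Y*=+0.076564-0.380525i  Y=+0.000008+0.000080i  product +0.000031+0.000003i
  m=-4: Y*=+0.381813+0.061164i  Y=+0.001229-0.000098i  product +0.000475+0.000038i
  m=-3: Y*=-0.002569+0.021464i  Y=-0.000773-0.012926i  product +0.000279+0.000017i
  m=-2: Y*=+0.338370+0.026931i  Y=-0.092383+0.003681i  product -0.031359-0.001242i
  m=-1: Y*=-0.006156+0.154949i  Y=+0.008169+0.410221i  product -0.063614-0.001260i
  m=+0: Y*=+0.301264-0.000000i  Y=+0.824849+0.000000i  product +0.248497+0.000000i
  m=+1: Y*=+0.006156+0.154949i  Y=-0.008169+0.410221i  product -0.063614+0.001260i
  m=+2: Y*=+0.338370-0.026931i  Y=-0.092383-0.003681i  product -0.031359+0.001242i
  m=+3: Y*=+0.002569+0.021464i  Y=+0.000773-0.012926i  product +0.000279-0.000017i
  m=+4: Y*=+0.381813-0.061164i  Y=+0.001229+0.000098i  product +0.000475-0.000038i
  m=+5: Y*=-0.076564-0.380525i  Y=-0.000008+0.000080i  product +0.000031-0.000003i
  m=+6: Y*=-0.173713+0.042191i  Y=-0.000003-0.000000i  product +0.000001-0.000000i
Accumulated sum +0.060125+0.000000i; after 4π/(2l+1) scaling, +0.058119+0.000000i ⇒ P_6 = 0.058119

0.058119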